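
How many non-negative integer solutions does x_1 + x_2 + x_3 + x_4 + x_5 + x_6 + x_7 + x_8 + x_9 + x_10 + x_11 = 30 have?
C(30+11-1, 11-1) = C(40, 10) = 847660528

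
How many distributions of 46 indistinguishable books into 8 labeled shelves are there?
C(46+8-1, 8-1) = C(53, 7) = 154143080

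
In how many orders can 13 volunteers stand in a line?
13! = 6227020800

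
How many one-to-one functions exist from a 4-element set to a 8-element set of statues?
P(8,4) = 8!/(8-4)! = 1680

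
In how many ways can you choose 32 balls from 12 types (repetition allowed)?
C(32+12-1, 12-1) = C(43, 11) = 5752004349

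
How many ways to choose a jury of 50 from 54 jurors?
C(54,50) = 54!/(50!×4!) = 316251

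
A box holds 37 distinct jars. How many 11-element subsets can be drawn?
C(37,11) = 37!/(11!×26!) = 854992152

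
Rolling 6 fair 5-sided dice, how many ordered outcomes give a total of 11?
Coefficient of x^11 in (x + x² + ... + x^5)^6. By inclusion-exclusion on dice exceeding 5: Σ_j (-1)^j C(6,j)·C(11-1-5j, 5) = C(6,0)·C(10,5) - C(6,1)·C(5,5) = 1·252 - 6·1 = 246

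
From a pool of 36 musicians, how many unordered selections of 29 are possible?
C(36,29) = 36!/(29!×7!) = 8347680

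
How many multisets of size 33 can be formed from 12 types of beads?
C(33+12-1, 12-1) = C(44, 11) = 7669339132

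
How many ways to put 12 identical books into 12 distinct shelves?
C(12+12-1, 12-1) = C(23, 11) = 1352078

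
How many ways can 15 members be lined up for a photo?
15! = 1307674368000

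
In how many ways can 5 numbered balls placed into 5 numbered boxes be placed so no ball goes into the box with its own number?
!5 = Σ_{j=0}^{5} (-1)^j·5!/j! = 120 - 120 + 60 - 20 + 5 - 1 = 44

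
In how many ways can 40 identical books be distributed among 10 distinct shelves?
C(40+10-1, 10-1) = C(49, 9) = 2054455634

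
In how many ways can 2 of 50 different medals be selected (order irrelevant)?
C(50,2) = 50!/(2!×48!) = 1225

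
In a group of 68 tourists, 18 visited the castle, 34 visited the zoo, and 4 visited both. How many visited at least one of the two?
|A∪B| = |A| + |B| - |A∩B| = 18 + 34 - 4 = 48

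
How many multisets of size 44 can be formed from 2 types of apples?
C(44+2-1, 2-1) = C(45, 1) = 45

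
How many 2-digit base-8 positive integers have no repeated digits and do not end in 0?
Last digit: 7 nonzero choices. First digit: 6 (nonzero, ≠last). Middle 0: P(6,0) = 1. Total = 42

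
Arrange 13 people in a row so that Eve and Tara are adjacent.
Treat as block: (13-1)! × 2! = 479001600 × 2 = 958003200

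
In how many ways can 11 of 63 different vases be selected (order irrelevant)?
C(63,11) = 63!/(11!×52!) = 615790256823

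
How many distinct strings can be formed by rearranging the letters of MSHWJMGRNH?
10! / (1! × 1! × 1! × 2! × 1! × 2! × 1! × 1!) = 907200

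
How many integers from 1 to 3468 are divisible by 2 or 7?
⌊3468/2⌋ + ⌊3468/7⌋ - ⌊3468/14⌋ = 1734 + 495 - 247 = 1982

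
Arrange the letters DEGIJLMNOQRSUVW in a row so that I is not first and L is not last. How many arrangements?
By inclusion-exclusion: 15! - 2×(15-1)! + (15-2)! = 1307674368000 - 174356582400 + 6227020800 = 1139544806400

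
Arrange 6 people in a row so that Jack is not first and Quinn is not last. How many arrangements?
By inclusion-exclusion: 6! - 2×(6-1)! + (6-2)! = 720 - 240 + 24 = 504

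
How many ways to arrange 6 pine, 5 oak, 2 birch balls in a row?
13! / (6! × 5! × 2!) = 36036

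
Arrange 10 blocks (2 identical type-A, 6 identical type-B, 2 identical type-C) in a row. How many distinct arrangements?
10! / (2! × 6! × 2!) = 1260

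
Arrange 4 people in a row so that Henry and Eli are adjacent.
Treat as block: (4-1)! × 2! = 6 × 2 = 12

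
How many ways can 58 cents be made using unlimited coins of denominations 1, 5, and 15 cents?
Coefficient of x^58 in 1/(1-x^1) · 1/(1-x^5) · 1/(1-x^15). Case on j = number of 15-cent coins (j = 0..3); remainder r = 58 - 15j is made from {1,5} in ⌊r/5⌋+1 ways. r = 58, 43, 28, 13 → 12 + 9 + 6 + 3 = 30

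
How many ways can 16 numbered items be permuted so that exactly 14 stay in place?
Choose the 14 fixed points C(16,14) = 120, derange the rest: !2 = Σ_{j=0}^{2} (-1)^j·2!/j! = 2 - 2 + 1 = 1. Product = 120 × 1 = 120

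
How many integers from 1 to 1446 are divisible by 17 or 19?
⌊1446/17⌋ + ⌊1446/19⌋ - ⌊1446/323⌋ = 85 + 76 - 4 = 157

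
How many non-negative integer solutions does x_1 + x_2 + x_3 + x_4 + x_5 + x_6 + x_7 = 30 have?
C(30+7-1, 7-1) = C(36, 6) = 1947792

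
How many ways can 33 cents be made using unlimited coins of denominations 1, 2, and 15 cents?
Coefficient of x^33 in 1/(1-x^1) · 1/(1-x^2) · 1/(1-x^15). Case on j = number of 15-cent coins (j = 0..2); remainder r = 33 - 15j is made from {1,2} in ⌊r/2⌋+1 ways. r = 33, 18, 3 → 17 + 10 + 2 = 29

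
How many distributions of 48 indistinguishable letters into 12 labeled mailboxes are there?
C(48+12-1, 12-1) = C(59, 11) = 279871768995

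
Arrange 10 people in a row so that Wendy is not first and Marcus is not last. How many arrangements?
By inclusion-exclusion: 10! - 2×(10-1)! + (10-2)! = 3628800 - 725760 + 40320 = 2943360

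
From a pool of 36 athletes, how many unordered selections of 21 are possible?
C(36,21) = 36!/(21!×15!) = 5567902560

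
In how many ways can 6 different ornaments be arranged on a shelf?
6! = 720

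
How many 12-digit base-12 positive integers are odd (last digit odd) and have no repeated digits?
Last∈{1,3,5,7,9,11}. Last=0: 0. Last nonzero: 6×10×P(10,10) = 217728000. Total = 217728000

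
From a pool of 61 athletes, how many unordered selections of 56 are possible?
C(61,56) = 61!/(56!×5!) = 5949147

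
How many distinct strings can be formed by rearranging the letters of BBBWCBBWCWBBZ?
13! / (2! × 1! × 7! × 3!) = 102960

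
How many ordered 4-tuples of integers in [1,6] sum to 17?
Coefficient of x^17 in (x + x² + ... + x^6)^4. By inclusion-exclusion on dice exceeding 6: Σ_j (-1)^j C(4,j)·C(17-1-6j, 3) = C(4,0)·C(16,3) - C(4,1)·C(10,3) + C(4,2)·C(4,3) = 1·560 - 4·120 + 6·4 = 104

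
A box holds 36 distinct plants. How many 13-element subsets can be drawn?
C(36,13) = 36!/(13!×23!) = 2310789600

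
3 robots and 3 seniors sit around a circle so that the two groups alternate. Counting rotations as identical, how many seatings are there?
Fix one of the robots: (3-1)! ways for the remaining robots, × 3! ways for the seniors = 2 × 6 = 12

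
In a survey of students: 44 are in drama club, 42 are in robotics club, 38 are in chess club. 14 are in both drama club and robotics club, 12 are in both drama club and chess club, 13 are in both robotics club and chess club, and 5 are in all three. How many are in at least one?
|A∪B∪C| = 44+42+38-14-12-13+5 = 90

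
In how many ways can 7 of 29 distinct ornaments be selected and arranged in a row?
P(29,7) = 29!/(29-7)! = 7866331200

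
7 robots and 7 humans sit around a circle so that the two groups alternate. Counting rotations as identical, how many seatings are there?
Fix one of the robots: (7-1)! ways for the remaining robots, × 7! ways for the humans = 720 × 5040 = 3628800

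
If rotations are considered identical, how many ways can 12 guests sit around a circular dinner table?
Circular: fix one position, arrange the rest. (12-1)! = 39916800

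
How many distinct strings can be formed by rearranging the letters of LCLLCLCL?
8! / (5! × 3!) = 56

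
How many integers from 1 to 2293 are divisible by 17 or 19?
⌊2293/17⌋ + ⌊2293/19⌋ - ⌊2293/323⌋ = 134 + 120 - 7 = 247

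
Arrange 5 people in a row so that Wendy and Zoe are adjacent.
Treat as block: (5-1)! × 2! = 24 × 2 = 48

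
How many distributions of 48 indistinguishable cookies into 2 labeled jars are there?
C(48+2-1, 2-1) = C(49, 1) = 49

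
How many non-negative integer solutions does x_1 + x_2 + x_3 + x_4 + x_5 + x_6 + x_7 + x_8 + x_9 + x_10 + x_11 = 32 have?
C(32+11-1, 11-1) = C(42, 10) = 1471442973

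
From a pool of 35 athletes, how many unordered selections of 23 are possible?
C(35,23) = 35!/(23!×12!) = 834451800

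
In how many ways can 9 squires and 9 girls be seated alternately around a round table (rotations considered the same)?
Fix one of the squires: (9-1)! ways for the remaining squires, × 9! ways for the girls = 40320 × 362880 = 14631321600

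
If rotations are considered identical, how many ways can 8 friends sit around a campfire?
Circular: fix one position, arrange the rest. (8-1)! = 5040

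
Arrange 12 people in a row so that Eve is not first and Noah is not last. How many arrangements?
By inclusion-exclusion: 12! - 2×(12-1)! + (12-2)! = 479001600 - 79833600 + 3628800 = 402796800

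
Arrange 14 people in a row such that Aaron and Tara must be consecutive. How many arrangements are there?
Treat the 2 as one block: (14-2+1)! × 2! = 6227020800 × 2 = 12454041600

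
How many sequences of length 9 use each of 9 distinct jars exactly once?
9! = 362880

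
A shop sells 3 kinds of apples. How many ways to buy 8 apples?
C(8+3-1, 3-1) = C(10, 2) = 45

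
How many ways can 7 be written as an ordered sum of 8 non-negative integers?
C(7+8-1, 8-1) = C(14, 7) = 3432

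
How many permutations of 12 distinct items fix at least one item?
Complement of the derangements. !12 = Σ_{j=0}^{12} (-1)^j·12!/j! = 479001600 - 479001600 + 239500800 - 79833600 + 19958400 - 3991680 + 665280 - 95040 + 11880 - 1320 + 132 - 12 + 1 = 176214841. 12! - !12 = 479001600 - 176214841 = 302786759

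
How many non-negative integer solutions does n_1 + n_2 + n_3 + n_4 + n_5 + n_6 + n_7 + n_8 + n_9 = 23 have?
C(23+9-1, 9-1) = C(31, 8) = 7888725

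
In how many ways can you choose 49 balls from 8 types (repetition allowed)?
C(49+8-1, 8-1) = C(56, 7) = 231917400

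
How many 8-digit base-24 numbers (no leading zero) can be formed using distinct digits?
First digit: 23 choices (nonzero). Then descending: 23 × 23 × 22 × 21 × 20 × 19 × 18 × 17 = 28418599440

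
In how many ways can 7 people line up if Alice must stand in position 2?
Fix one position: (7-1)! = 720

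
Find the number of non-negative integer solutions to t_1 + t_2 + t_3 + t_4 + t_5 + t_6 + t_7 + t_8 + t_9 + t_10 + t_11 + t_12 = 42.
C(42+12-1, 12-1) = C(53, 11) = 76223753060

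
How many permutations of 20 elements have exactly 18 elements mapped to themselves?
Choose the 18 fixed points C(20,18) = 190, derange the rest: !2 = Σ_{j=0}^{2} (-1)^j·2!/j! = 2 - 2 + 1 = 1. Product = 190 × 1 = 190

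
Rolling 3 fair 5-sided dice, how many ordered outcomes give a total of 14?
Coefficient of x^14 in (x + x² + ... + x^5)^3. By inclusion-exclusion on dice exceeding 5: Σ_j (-1)^j C(3,j)·C(14-1-5j, 2) = C(3,0)·C(13,2) - C(3,1)·C(8,2) + C(3,2)·C(3,2) = 1·78 - 3·28 + 3·3 = 3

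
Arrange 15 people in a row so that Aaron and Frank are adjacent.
Treat as block: (15-1)! × 2! = 87178291200 × 2 = 174356582400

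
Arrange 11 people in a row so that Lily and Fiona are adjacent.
Treat as block: (11-1)! × 2! = 3628800 × 2 = 7257600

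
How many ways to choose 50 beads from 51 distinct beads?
C(51,50) = 51!/(50!×1!) = 51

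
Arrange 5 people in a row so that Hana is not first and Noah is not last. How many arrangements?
By inclusion-exclusion: 5! - 2×(5-1)! + (5-2)! = 120 - 48 + 6 = 78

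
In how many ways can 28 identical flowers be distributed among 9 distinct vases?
C(28+9-1, 9-1) = C(36, 8) = 30260340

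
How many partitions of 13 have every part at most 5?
Let r_j(i) = number of partitions of i into parts ≤ j, for i = 0..13. r_1(i) = 1 for all i; r_j(i) = r_{j-1}(i) + r_j(i-j). Rows j = 2..5: ≤2: 1 1 2 2 3 3 4 4 5 5 6 6 7 7; ≤3: 1 1 2 3 4 5 7 8 10 12 14 16 19 21; ≤4: 1 1 2 3 5 6 9 11 15 18 23 27 34 39; ≤5: 1 1 2 3 5 7 10 13 18 23 30 37 47 57. r_5(13) = 57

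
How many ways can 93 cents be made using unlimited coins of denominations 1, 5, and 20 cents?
Coefficient of x^93 in 1/(1-x^1) · 1/(1-x^5) · 1/(1-x^20). Case on j = number of 20-cent coins (j = 0..4); remainder r = 93 - 20j is made from {1,5} in ⌊r/5⌋+1 ways. r = 93, 73, 53, 33, 13 → 19 + 15 + 11 + 7 + 3 = 55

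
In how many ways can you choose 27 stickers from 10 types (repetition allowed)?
C(27+10-1, 10-1) = C(36, 9) = 94143280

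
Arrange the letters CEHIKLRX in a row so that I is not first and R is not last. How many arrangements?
By inclusion-exclusion: 8! - 2×(8-1)! + (8-2)! = 40320 - 10080 + 720 = 30960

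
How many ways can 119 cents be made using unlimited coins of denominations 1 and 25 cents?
Coefficient of x^119 in 1/(1-x^1) · 1/(1-x^25). Use j coins of 25 for j = 0..⌊119/25⌋ = 4, the rest in 1s: 4 + 1 = 5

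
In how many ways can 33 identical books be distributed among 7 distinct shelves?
C(33+7-1, 7-1) = C(39, 6) = 3262623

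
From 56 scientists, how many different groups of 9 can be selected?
C(56,9) = 56!/(9!×47!) = 7575968400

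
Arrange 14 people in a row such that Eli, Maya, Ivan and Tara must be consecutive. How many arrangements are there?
Treat the 4 as one block: (14-4+1)! × 4! = 39916800 × 24 = 958003200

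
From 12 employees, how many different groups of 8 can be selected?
C(12,8) = 12!/(8!×4!) = 495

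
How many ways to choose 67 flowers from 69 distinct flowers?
C(69,67) = 69!/(67!×2!) = 2346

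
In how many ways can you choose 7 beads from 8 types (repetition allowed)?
C(7+8-1, 8-1) = C(14, 7) = 3432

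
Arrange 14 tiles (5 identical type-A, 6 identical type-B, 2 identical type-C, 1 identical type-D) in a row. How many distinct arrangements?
14! / (5! × 6! × 2! × 1!) = 504504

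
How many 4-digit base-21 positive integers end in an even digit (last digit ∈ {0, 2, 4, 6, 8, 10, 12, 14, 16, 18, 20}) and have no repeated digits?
Last∈{0,2,4,6,8,10,12,14,16,18,20}. Last=0: 6840. Last nonzero: 10×19×P(19,2) = 64980. Total = 71820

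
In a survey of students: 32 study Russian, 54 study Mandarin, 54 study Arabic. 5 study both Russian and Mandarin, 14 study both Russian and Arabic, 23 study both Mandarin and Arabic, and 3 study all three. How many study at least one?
|A∪B∪C| = 32+54+54-5-14-23+3 = 101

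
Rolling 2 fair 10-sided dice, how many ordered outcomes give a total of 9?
Coefficient of x^9 in (x + x² + ... + x^10)^2. By inclusion-exclusion on dice exceeding 10: Σ_j (-1)^j C(2,j)·C(9-1-10j, 1) = C(2,0)·C(8,1) = 1·8 = 8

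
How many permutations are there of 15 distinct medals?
15! = 1307674368000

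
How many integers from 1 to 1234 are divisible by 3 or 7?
⌊1234/3⌋ + ⌊1234/7⌋ - ⌊1234/21⌋ = 411 + 176 - 58 = 529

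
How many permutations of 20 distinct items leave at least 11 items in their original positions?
Exactly j fixed points: C(20,j)·!(20-j); sum over j ≥ 11 (derangement numbers via !m = (m-1)·(!(m-1) + !(m-2)): !0..!9 = 1, 0, 1, 2, 9, 44, 265, 1854, 14833, 133496). Σ_{j=11}^{20} C(20,j)·!(20-j) = C(20,11)·!9 + C(20,12)·!8 + C(20,13)·!7 + C(20,14)·!6 + C(20,15)·!5 + C(20,16)·!4 + C(20,17)·!3 + C(20,18)·!2 + C(20,19)·!1 + C(20,20)·!0 = 167960·133496 + 125970·14833 + 77520·1854 + 38760·265 + 15504·44 + 4845·9 + 1140·2 + 190·1 + 20·0 + 1·1 = 24445222902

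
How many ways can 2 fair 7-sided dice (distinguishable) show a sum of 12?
Coefficient of x^12 in (x + x² + ... + x^7)^2. By inclusion-exclusion on dice exceeding 7: Σ_j (-1)^j C(2,j)·C(12-1-7j, 1) = C(2,0)·C(11,1) - C(2,1)·C(4,1) = 1·11 - 2·4 = 3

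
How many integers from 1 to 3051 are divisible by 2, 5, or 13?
⌊3051/2⌋+⌊3051/5⌋+⌊3051/13⌋ - ⌊3051/10⌋-⌊3051/26⌋-⌊3051/65⌋ + ⌊3051/130⌋ = 1525+610+234 - 305-117-46 + 23 = 1924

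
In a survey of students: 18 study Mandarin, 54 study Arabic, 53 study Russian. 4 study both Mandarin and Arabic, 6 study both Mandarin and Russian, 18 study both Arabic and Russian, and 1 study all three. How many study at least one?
|A∪B∪C| = 18+54+53-4-6-18+1 = 98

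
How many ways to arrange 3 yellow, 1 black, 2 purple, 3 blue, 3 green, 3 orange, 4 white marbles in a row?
19! / (3! × 1! × 2! × 3! × 3! × 3! × 4!) = 1955457504000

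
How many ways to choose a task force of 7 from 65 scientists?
C(65,7) = 65!/(7!×58!) = 696190560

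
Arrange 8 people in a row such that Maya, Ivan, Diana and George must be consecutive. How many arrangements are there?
Treat the 4 as one block: (8-4+1)! × 4! = 120 × 24 = 2880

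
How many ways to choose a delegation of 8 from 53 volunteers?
C(53,8) = 53!/(8!×45!) = 886322710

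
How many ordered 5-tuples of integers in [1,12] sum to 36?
Coefficient of x^36 in (x + x² + ... + x^12)^5. By inclusion-exclusion on dice exceeding 12: Σ_j (-1)^j C(5,j)·C(36-1-12j, 4) = C(5,0)·C(35,4) - C(5,1)·C(23,4) + C(5,2)·C(11,4) = 1·52360 - 5·8855 + 10·330 = 11385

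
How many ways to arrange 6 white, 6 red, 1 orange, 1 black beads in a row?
14! / (6! × 6! × 1! × 1!) = 168168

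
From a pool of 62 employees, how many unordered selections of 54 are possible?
C(62,54) = 62!/(54!×8!) = 3381098545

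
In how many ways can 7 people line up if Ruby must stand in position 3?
Fix one position: (7-1)! = 720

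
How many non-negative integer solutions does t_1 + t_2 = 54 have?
C(54+2-1, 2-1) = C(55, 1) = 55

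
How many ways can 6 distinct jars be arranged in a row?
6! = 720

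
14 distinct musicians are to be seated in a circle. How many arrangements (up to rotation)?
Circular: fix one position, arrange the rest. (14-1)! = 6227020800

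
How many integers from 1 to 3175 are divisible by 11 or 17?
⌊3175/11⌋ + ⌊3175/17⌋ - ⌊3175/187⌋ = 288 + 186 - 16 = 458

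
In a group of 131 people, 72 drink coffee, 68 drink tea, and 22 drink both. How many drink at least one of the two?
|A∪B| = |A| + |B| - |A∩B| = 72 + 68 - 22 = 118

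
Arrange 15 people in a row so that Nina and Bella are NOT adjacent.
Total - adjacent = 15! - (15-1)!×2 = 1307674368000 - 174356582400 = 1133317785600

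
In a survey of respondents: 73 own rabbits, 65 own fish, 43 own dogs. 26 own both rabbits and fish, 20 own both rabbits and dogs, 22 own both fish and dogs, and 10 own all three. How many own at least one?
|A∪B∪C| = 73+65+43-26-20-22+10 = 123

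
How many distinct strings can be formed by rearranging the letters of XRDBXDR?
7! / (2! × 2! × 1! × 2!) = 630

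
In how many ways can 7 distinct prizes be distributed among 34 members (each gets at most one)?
P(34,7) = 34!/(34-7)! = 27113264640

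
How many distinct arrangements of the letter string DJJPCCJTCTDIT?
13! / (1! × 3! × 2! × 1! × 3! × 3!) = 14414400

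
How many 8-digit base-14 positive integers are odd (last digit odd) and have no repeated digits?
Last∈{1,3,5,7,9,11,13}. Last=0: 0. Last nonzero: 7×12×P(12,6) = 55883520. Total = 55883520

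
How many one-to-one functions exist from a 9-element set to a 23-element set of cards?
P(23,9) = 23!/(23-9)! = 296541907200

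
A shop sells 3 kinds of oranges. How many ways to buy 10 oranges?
C(10+3-1, 3-1) = C(12, 2) = 66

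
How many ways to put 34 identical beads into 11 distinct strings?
C(34+11-1, 11-1) = C(44, 10) = 2481256778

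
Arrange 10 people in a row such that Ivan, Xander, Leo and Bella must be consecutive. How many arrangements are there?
Treat the 4 as one block: (10-4+1)! × 4! = 5040 × 24 = 120960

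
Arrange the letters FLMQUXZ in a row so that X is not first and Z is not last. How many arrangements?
By inclusion-exclusion: 7! - 2×(7-1)! + (7-2)! = 5040 - 1440 + 120 = 3720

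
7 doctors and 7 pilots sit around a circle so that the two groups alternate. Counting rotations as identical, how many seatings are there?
Fix one of the doctors: (7-1)! ways for the remaining doctors, × 7! ways for the pilots = 720 × 5040 = 3628800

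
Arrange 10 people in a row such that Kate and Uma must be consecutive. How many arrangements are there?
Treat the 2 as one block: (10-2+1)! × 2! = 362880 × 2 = 725760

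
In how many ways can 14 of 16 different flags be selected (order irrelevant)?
C(16,14) = 16!/(14!×2!) = 120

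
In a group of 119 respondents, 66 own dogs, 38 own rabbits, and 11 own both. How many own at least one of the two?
|A∪B| = |A| + |B| - |A∩B| = 66 + 38 - 11 = 93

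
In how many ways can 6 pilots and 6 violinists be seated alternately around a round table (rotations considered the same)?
Fix one of the pilots: (6-1)! ways for the remaining pilots, × 6! ways for the violinists = 120 × 720 = 86400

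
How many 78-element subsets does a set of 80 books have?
C(80,78) = 80!/(78!×2!) = 3160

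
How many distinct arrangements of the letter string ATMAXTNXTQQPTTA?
15! / (1! × 1! × 5! × 3! × 2! × 2! × 1!) = 454053600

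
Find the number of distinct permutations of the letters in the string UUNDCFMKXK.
10! / (1! × 1! × 1! × 2! × 1! × 1! × 1! × 2!) = 907200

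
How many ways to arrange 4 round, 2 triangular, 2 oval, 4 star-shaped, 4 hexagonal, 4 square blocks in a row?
20! / (4! × 2! × 2! × 4! × 4! × 4!) = 1833241410000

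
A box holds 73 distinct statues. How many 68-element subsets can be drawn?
C(73,68) = 73!/(68!×5!) = 15020334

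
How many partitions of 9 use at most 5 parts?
By conjugation, equals partitions of 9 into parts ≤ 5. Let r_j(i) = number of partitions of i into parts ≤ j, for i = 0..9. r_1(i) = 1 for all i; r_j(i) = r_{j-1}(i) + r_j(i-j). Rows j = 2..5: ≤2: 1 1 2 2 3 3 4 4 5 5; ≤3: 1 1 2 3 4 5 7 8 10 12; ≤4: 1 1 2 3 5 6 9 11 15 18; ≤5: 1 1 2 3 5 7 10 13 18 23. r_5(9) = 23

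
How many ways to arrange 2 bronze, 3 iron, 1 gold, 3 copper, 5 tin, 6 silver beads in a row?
20! / (2! × 3! × 1! × 3! × 5! × 6!) = 391091500800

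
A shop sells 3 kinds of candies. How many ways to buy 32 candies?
C(32+3-1, 3-1) = C(34, 2) = 561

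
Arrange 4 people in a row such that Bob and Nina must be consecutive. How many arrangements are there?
Treat the 2 as one block: (4-2+1)! × 2! = 6 × 2 = 12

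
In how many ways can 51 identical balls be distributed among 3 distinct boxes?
C(51+3-1, 3-1) = C(53, 2) = 1378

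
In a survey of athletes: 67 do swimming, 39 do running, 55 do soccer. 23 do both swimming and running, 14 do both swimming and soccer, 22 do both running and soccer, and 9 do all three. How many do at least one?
|A∪B∪C| = 67+39+55-23-14-22+9 = 111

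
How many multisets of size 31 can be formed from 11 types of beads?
C(31+11-1, 11-1) = C(41, 10) = 1121099408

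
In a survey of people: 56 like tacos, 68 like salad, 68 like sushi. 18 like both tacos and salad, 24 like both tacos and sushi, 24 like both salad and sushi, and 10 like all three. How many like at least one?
|A∪B∪C| = 56+68+68-18-24-24+10 = 136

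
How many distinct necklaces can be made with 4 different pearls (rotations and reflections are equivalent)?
(4-1)!/2 = 6/2 = 3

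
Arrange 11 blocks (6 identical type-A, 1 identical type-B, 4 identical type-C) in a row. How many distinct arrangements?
11! / (6! × 1! × 4!) = 2310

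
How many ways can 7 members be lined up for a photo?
7! = 5040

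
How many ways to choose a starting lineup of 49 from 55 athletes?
C(55,49) = 55!/(49!×6!) = 28989675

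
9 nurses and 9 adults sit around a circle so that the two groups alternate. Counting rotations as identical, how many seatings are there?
Fix one of the nurses: (9-1)! ways for the remaining nurses, × 9! ways for the adults = 40320 × 362880 = 14631321600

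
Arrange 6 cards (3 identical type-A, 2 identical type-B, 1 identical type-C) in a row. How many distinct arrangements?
6! / (3! × 2! × 1!) = 60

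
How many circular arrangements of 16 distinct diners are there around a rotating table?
Circular: fix one position, arrange the rest. (16-1)! = 1307674368000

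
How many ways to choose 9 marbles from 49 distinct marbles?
C(49,9) = 49!/(9!×40!) = 2054455634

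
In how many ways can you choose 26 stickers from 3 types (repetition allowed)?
C(26+3-1, 3-1) = C(28, 2) = 378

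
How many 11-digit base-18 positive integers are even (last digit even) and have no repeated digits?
Last∈{0,2,4,6,8,10,12,14,16}. Last=0: 70572902400. Last nonzero: 8×16×P(16,9) = 531372441600. Total = 601945344000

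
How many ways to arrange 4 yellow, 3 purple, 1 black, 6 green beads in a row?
14! / (4! × 3! × 1! × 6!) = 840840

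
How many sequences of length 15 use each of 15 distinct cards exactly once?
15! = 1307674368000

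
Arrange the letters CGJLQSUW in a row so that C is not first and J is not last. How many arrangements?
By inclusion-exclusion: 8! - 2×(8-1)! + (8-2)! = 40320 - 10080 + 720 = 30960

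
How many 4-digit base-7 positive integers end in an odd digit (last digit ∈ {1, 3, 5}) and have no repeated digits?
Last∈{1,3,5}. Last=0: 0. Last nonzero: 3×5×P(5,2) = 300. Total = 300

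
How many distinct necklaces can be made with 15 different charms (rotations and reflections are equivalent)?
(15-1)!/2 = 87178291200/2 = 43589145600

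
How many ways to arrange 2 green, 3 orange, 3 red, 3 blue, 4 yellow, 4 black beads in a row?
19! / (2! × 3! × 3! × 3! × 4! × 4!) = 488864376000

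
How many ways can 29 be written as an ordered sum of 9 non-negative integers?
C(29+9-1, 9-1) = C(37, 8) = 38608020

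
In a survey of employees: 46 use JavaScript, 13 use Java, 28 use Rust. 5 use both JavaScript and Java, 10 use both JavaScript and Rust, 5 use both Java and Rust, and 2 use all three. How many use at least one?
|A∪B∪C| = 46+13+28-5-10-5+2 = 69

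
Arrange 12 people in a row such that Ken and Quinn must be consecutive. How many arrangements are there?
Treat the 2 as one block: (12-2+1)! × 2! = 39916800 × 2 = 79833600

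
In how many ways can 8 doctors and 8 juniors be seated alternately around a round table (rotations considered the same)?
Fix one of the doctors: (8-1)! ways for the remaining doctors, × 8! ways for the juniors = 5040 × 40320 = 203212800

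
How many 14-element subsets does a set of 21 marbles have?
C(21,14) = 21!/(14!×7!) = 116280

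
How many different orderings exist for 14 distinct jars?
14! = 87178291200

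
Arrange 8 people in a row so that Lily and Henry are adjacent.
Treat as block: (8-1)! × 2! = 5040 × 2 = 10080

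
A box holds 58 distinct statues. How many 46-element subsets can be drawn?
C(58,46) = 58!/(46!×12!) = 891794789340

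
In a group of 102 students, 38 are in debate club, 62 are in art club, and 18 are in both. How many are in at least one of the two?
|A∪B| = |A| + |B| - |A∩B| = 38 + 62 - 18 = 82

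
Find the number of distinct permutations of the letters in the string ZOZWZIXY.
8! / (1! × 1! × 1! × 3! × 1! × 1!) = 6720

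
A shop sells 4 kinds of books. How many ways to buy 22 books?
C(22+4-1, 4-1) = C(25, 3) = 2300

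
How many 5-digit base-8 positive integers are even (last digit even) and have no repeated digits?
Last∈{0,2,4,6}. Last=0: 840. Last nonzero: 3×6×P(6,3) = 2160. Total = 3000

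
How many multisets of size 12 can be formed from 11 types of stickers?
C(12+11-1, 11-1) = C(22, 10) = 646646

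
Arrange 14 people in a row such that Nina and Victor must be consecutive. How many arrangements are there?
Treat the 2 as one block: (14-2+1)! × 2! = 6227020800 × 2 = 12454041600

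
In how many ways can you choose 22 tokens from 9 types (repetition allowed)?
C(22+9-1, 9-1) = C(30, 8) = 5852925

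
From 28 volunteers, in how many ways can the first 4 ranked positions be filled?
P(28,4) = 28!/(28-4)! = 491400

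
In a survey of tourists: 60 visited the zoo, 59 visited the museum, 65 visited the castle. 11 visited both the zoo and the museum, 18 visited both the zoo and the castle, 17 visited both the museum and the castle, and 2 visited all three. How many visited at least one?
|A∪B∪C| = 60+59+65-11-18-17+2 = 140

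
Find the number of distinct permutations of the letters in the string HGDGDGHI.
8! / (3! × 1! × 2! × 2!) = 1680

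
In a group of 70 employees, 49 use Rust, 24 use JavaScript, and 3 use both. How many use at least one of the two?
|A∪B| = |A| + |B| - |A∩B| = 49 + 24 - 3 = 70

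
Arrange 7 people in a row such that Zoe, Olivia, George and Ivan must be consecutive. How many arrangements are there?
Treat the 4 as one block: (7-4+1)! × 4! = 24 × 24 = 576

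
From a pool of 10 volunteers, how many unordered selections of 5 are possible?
C(10,5) = 10!/(5!×5!) = 252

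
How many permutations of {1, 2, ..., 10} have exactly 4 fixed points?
Choose the 4 fixed points C(10,4) = 210, derange the rest: !6 = Σ_{j=0}^{6} (-1)^j·6!/j! = 720 - 720 + 360 - 120 + 30 - 6 + 1 = 265. Product = 210 × 265 = 55650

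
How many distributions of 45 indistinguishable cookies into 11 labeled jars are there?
C(45+11-1, 11-1) = C(55, 10) = 29248649430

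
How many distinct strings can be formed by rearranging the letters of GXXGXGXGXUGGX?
13! / (6! × 6! × 1!) = 12012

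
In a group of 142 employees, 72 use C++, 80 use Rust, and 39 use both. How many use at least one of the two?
|A∪B| = |A| + |B| - |A∩B| = 72 + 80 - 39 = 113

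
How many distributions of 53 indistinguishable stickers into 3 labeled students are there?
C(53+3-1, 3-1) = C(55, 2) = 1485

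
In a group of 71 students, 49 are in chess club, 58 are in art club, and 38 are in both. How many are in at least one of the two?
|A∪B| = |A| + |B| - |A∩B| = 49 + 58 - 38 = 69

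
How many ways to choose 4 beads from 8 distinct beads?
C(8,4) = 8!/(4!×4!) = 70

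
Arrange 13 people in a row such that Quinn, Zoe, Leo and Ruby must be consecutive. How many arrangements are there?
Treat the 4 as one block: (13-4+1)! × 4! = 3628800 × 24 = 87091200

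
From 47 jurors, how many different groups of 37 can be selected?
C(47,37) = 47!/(37!×10!) = 5178066751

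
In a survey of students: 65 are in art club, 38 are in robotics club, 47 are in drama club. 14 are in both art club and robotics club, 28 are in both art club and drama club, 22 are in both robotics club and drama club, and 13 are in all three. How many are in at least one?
|A∪B∪C| = 65+38+47-14-28-22+13 = 99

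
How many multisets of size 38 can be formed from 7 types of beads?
C(38+7-1, 7-1) = C(44, 6) = 7059052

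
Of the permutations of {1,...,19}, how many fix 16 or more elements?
Exactly j fixed points: C(19,j)·!(19-j); sum over j ≥ 16 (derangement numbers via !m = (m-1)·(!(m-1) + !(m-2)): !0..!3 = 1, 0, 1, 2). Σ_{j=16}^{19} C(19,j)·!(19-j) = C(19,16)·!3 + C(19,17)·!2 + C(19,18)·!1 + C(19,19)·!0 = 969·2 + 171·1 + 19·0 + 1·1 = 2110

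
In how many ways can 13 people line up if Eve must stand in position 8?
Fix one position: (13-1)! = 479001600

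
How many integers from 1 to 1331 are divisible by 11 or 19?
⌊1331/11⌋ + ⌊1331/19⌋ - ⌊1331/209⌋ = 121 + 70 - 6 = 185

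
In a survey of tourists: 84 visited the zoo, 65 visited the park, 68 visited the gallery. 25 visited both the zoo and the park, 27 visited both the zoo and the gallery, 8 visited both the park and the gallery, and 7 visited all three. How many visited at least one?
|A∪B∪C| = 84+65+68-25-27-8+7 = 164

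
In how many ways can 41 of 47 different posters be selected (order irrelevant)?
C(47,41) = 47!/(41!×6!) = 10737573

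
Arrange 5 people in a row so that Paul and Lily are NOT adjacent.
Total - adjacent = 5! - (5-1)!×2 = 120 - 48 = 72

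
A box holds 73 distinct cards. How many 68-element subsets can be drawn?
C(73,68) = 73!/(68!×5!) = 15020334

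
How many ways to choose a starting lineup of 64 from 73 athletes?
C(73,64) = 73!/(64!×9!) = 97082021465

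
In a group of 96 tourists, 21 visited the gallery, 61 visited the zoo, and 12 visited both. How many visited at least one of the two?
|A∪B| = |A| + |B| - |A∩B| = 21 + 61 - 12 = 70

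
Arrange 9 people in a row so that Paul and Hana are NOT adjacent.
Total - adjacent = 9! - (9-1)!×2 = 362880 - 80640 = 282240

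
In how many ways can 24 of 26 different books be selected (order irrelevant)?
C(26,24) = 26!/(24!×2!) = 325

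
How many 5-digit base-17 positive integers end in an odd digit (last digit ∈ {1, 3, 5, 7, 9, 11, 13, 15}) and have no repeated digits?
Last∈{1,3,5,7,9,11,13,15}. Last=0: 0. Last nonzero: 8×15×P(15,3) = 327600. Total = 327600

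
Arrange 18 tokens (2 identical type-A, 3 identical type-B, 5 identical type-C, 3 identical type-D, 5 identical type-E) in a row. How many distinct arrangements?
18! / (2! × 3! × 5! × 3! × 5!) = 6175128960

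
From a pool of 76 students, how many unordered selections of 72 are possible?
C(76,72) = 76!/(72!×4!) = 1282975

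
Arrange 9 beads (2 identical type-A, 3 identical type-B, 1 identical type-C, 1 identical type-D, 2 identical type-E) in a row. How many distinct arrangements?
9! / (2! × 3! × 1! × 1! × 2!) = 15120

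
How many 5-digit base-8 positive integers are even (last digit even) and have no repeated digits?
Last∈{0,2,4,6}. Last=0: 840. Last nonzero: 3×6×P(6,3) = 2160. Total = 3000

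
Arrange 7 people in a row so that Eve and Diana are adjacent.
Treat as block: (7-1)! × 2! = 720 × 2 = 1440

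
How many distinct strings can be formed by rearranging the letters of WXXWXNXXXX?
10! / (2! × 1! × 7!) = 360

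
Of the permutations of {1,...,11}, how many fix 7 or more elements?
Exactly j fixed points: C(11,j)·!(11-j); sum over j ≥ 7 (derangement numbers via !m = (m-1)·(!(m-1) + !(m-2)): !0..!4 = 1, 0, 1, 2, 9). Σ_{j=7}^{11} C(11,j)·!(11-j) = C(11,7)·!4 + C(11,8)·!3 + C(11,9)·!2 + C(11,10)·!1 + C(11,11)·!0 = 330·9 + 165·2 + 55·1 + 11·0 + 1·1 = 3356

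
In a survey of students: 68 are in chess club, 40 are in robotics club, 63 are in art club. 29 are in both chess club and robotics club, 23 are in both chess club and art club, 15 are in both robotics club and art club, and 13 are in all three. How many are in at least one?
|A∪B∪C| = 68+40+63-29-23-15+13 = 117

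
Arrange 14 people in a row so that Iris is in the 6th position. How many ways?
Fix one position: (14-1)! = 6227020800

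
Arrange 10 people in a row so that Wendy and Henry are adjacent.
Treat as block: (10-1)! × 2! = 362880 × 2 = 725760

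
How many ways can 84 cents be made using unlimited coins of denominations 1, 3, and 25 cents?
Coefficient of x^84 in 1/(1-x^1) · 1/(1-x^3) · 1/(1-x^25). Case on j = number of 25-cent coins (j = 0..3); remainder r = 84 - 25j is made from {1,3} in ⌊r/3⌋+1 ways. r = 84, 59, 34, 9 → 29 + 20 + 12 + 4 = 65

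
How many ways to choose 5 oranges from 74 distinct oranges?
C(74,5) = 74!/(5!×69!) = 16108764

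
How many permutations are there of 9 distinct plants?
9! = 362880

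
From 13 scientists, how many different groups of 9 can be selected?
C(13,9) = 13!/(9!×4!) = 715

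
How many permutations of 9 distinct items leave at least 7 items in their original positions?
Exactly j fixed points: C(9,j)·!(9-j); sum over j ≥ 7 (derangement numbers via !m = (m-1)·(!(m-1) + !(m-2)): !0..!2 = 1, 0, 1). Σ_{j=7}^{9} C(9,j)·!(9-j) = C(9,7)·!2 + C(9,8)·!1 + C(9,9)·!0 = 36·1 + 9·0 + 1·1 = 37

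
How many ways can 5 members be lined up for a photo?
5! = 120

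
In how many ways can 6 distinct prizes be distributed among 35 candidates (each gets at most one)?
P(35,6) = 35!/(35-6)! = 1168675200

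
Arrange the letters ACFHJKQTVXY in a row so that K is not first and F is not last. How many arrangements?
By inclusion-exclusion: 11! - 2×(11-1)! + (11-2)! = 39916800 - 7257600 + 362880 = 33022080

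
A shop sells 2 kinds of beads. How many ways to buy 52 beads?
C(52+2-1, 2-1) = C(53, 1) = 53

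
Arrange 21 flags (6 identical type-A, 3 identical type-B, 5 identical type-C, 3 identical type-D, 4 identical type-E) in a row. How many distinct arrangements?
21! / (6! × 3! × 5! × 3! × 4!) = 684410126400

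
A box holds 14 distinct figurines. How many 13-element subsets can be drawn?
C(14,13) = 14!/(13!×1!) = 14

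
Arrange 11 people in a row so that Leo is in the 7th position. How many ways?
Fix one position: (11-1)! = 3628800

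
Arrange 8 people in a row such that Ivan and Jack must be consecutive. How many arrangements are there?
Treat the 2 as one block: (8-2+1)! × 2! = 5040 × 2 = 10080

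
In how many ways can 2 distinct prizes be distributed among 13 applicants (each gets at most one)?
P(13,2) = 13!/(13-2)! = 156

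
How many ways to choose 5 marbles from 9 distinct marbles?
C(9,5) = 9!/(5!×4!) = 126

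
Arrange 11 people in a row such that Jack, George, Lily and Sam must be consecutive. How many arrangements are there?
Treat the 4 as one block: (11-4+1)! × 4! = 40320 × 24 = 967680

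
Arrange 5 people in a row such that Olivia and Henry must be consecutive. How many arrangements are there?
Treat the 2 as one block: (5-2+1)! × 2! = 24 × 2 = 48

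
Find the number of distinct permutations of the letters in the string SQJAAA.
6! / (1! × 3! × 1! × 1!) = 120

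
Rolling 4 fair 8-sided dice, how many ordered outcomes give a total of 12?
Coefficient of x^12 in (x + x² + ... + x^8)^4. By inclusion-exclusion on dice exceeding 8: Σ_j (-1)^j C(4,j)·C(12-1-8j, 3) = C(4,0)·C(11,3) - C(4,1)·C(3,3) = 1·165 - 4·1 = 161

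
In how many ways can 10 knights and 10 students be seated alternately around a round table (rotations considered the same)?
Fix one of the knights: (10-1)! ways for the remaining knights, × 10! ways for the students = 362880 × 3628800 = 1316818944000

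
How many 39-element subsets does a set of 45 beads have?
C(45,39) = 45!/(39!×6!) = 8145060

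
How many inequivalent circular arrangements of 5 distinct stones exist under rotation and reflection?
(5-1)!/2 = 24/2 = 12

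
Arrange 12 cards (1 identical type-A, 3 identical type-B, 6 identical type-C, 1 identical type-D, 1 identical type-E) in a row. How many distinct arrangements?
12! / (1! × 3! × 6! × 1! × 1!) = 110880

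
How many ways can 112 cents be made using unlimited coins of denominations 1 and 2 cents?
Coefficient of x^112 in 1/(1-x^1) · 1/(1-x^2). Use j coins of 2 for j = 0..⌊112/2⌋ = 56, the rest in 1s: 56 + 1 = 57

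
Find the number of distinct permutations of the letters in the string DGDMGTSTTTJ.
11! / (4! × 1! × 1! × 2! × 1! × 2!) = 415800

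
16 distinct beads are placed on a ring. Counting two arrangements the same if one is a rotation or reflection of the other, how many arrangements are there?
(16-1)!/2 = 1307674368000/2 = 653837184000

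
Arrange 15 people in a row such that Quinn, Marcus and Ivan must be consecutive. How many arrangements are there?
Treat the 3 as one block: (15-3+1)! × 3! = 6227020800 × 6 = 37362124800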